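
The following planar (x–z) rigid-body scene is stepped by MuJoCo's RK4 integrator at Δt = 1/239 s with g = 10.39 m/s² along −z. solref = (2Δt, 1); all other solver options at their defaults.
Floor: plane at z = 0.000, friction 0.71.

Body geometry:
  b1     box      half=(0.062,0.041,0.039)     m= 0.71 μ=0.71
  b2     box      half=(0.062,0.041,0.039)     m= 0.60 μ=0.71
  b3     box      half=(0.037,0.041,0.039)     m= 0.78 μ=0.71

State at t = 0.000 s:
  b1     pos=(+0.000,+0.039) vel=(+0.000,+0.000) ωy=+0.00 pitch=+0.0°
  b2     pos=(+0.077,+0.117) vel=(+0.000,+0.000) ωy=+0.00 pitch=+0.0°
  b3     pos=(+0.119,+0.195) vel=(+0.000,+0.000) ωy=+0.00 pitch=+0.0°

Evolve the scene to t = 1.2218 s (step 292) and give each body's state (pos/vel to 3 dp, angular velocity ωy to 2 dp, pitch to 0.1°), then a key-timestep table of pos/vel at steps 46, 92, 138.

State at t = 1.2218 s:
  b1     pos=(+0.000,+0.039) vel=(+0.000,+0.000) ωy=+0.00 pitch=+0.0°
  b2     pos=(+0.135,+0.062) vel=(+0.000,+0.000) ωy=+0.00 pitch=+90.0°
  b3     pos=(+0.241,+0.037) vel=(+0.000,+0.000) ωy=+0.00 pitch=+90.0°

Key-timestep trajectory:
   step    t(s)  b1.x    b1.z    b1.vx   b1.vz   b2.x    b2.z    b2.vx   b2.vz   b3.x    b3.z    b3.vx   b3.vz 
     46  0.1925   +0.000  +0.039  +0.000  +0.000   +0.101  +0.093  +0.220  -0.456   +0.187  +0.122  +0.563  -1.093
     92  0.3849   +0.000  +0.039  +0.000  +0.000   +0.153  +0.070  +0.047  +0.014   +0.264  +0.051  +0.063  +0.020
    138  0.5774   +0.000  +0.039  +0.000  +0.000   +0.130  +0.065  -0.032  +0.023   +0.240  +0.037  +0.031  +0.037


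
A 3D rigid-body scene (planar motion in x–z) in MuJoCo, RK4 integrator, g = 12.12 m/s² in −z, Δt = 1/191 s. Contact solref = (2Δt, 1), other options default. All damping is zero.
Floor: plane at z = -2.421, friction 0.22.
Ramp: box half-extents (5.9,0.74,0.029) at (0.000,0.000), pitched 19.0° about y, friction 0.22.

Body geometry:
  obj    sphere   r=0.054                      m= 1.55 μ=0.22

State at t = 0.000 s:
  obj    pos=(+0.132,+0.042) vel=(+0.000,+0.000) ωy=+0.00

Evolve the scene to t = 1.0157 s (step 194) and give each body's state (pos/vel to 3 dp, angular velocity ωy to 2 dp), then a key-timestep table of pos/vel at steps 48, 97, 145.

State at t = 1.0157 s:
  obj    pos=(+1.507,-0.431) vel=(+2.707,-0.932) ωy=+53.01

Key-timestep trajectory:
   step    t(s)  obj.x    obj.z    obj.vx   obj.vz 
     48  0.2513   +0.216  +0.013  +0.670  -0.231
     97  0.5079   +0.476  -0.076  +1.353  -0.466
    145  0.7592   +0.900  -0.222  +2.023  -0.697


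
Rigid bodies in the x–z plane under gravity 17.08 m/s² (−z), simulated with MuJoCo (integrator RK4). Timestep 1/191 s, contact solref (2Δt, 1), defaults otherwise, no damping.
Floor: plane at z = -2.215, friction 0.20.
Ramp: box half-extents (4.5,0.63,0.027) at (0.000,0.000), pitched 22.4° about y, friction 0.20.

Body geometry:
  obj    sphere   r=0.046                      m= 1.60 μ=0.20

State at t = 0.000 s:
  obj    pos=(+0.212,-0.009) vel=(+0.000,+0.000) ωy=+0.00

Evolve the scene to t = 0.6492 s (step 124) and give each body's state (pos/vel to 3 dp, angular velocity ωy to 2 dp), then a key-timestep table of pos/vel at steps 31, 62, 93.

State at t = 0.6492 s:
  obj    pos=(+1.118,-0.382) vel=(+2.791,-1.150) ωy=+65.59

Key-timestep trajectory:
   step    t(s)  obj.x    obj.z    obj.vx   obj.vz 
     31  0.1623   +0.269  -0.032  +0.698  -0.288
     62  0.3246   +0.439  -0.102  +1.395  -0.575
     93  0.4869   +0.722  -0.219  +2.093  -0.863


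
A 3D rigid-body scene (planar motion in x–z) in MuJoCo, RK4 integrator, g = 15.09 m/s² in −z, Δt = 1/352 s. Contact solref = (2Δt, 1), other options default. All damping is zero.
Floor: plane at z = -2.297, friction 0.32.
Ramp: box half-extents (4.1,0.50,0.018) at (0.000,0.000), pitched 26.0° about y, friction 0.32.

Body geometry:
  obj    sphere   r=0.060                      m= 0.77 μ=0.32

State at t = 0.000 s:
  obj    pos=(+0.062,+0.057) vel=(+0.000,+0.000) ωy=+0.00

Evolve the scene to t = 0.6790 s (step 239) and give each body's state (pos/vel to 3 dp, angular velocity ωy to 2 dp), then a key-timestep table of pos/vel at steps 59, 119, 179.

State at t = 0.6790 s:
  obj    pos=(+1.041,-0.421) vel=(+2.884,-1.406) ωy=+53.46

Key-timestep trajectory:
   step    t(s)  obj.x    obj.z    obj.vx   obj.vz 
     59  0.1676   +0.122  +0.027  +0.712  -0.347
    119  0.3381   +0.305  -0.062  +1.436  -0.700
    179  0.5085   +0.611  -0.211  +2.160  -1.053


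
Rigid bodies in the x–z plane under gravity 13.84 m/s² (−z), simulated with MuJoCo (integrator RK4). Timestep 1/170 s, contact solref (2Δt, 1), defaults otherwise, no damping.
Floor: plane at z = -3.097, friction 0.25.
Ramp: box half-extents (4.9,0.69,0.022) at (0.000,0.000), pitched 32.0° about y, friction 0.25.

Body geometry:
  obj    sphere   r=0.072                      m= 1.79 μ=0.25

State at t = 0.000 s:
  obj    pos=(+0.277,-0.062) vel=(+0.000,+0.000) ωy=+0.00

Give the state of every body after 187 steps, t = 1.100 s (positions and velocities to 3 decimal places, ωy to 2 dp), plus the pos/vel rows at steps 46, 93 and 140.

State at t = 1.100 s:
  obj    pos=(+2.965,-1.742) vel=(+4.887,-3.054) ωy=+80.01

Key-timestep trajectory:
   step    t(s)  obj.x    obj.z    obj.vx   obj.vz 
     46  0.2706   +0.440  -0.164  +1.203  -0.751
     93  0.5471   +0.942  -0.478  +2.431  -1.519
    140  0.8235   +1.784  -1.004  +3.659  -2.286
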